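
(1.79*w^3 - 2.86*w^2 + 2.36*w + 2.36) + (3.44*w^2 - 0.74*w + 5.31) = 1.79*w^3 + 0.58*w^2 + 1.62*w + 7.67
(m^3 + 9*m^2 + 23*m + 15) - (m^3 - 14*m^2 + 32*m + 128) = 23*m^2 - 9*m - 113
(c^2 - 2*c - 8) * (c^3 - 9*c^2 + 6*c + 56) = c^5 - 11*c^4 + 16*c^3 + 116*c^2 - 160*c - 448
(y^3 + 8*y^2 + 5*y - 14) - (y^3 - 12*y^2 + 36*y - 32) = 20*y^2 - 31*y + 18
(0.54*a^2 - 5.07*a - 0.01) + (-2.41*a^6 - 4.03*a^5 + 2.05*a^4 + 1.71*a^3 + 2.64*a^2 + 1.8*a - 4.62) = -2.41*a^6 - 4.03*a^5 + 2.05*a^4 + 1.71*a^3 + 3.18*a^2 - 3.27*a - 4.63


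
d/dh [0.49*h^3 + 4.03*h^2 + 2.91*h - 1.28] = 1.47*h^2 + 8.06*h + 2.91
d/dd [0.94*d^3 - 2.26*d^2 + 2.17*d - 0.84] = 2.82*d^2 - 4.52*d + 2.17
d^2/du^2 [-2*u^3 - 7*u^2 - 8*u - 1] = -12*u - 14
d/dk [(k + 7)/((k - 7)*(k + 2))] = (-k^2 - 14*k + 21)/(k^4 - 10*k^3 - 3*k^2 + 140*k + 196)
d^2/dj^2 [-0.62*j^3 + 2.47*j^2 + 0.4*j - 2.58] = 4.94 - 3.72*j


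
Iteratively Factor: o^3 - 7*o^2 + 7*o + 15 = (o - 3)*(o^2 - 4*o - 5) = (o - 3)*(o + 1)*(o - 5)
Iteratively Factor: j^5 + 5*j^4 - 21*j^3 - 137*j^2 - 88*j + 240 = (j - 1)*(j^4 + 6*j^3 - 15*j^2 - 152*j - 240) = (j - 1)*(j + 4)*(j^3 + 2*j^2 - 23*j - 60) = (j - 1)*(j + 3)*(j + 4)*(j^2 - j - 20) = (j - 5)*(j - 1)*(j + 3)*(j + 4)*(j + 4)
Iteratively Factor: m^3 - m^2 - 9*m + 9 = (m - 3)*(m^2 + 2*m - 3) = (m - 3)*(m - 1)*(m + 3)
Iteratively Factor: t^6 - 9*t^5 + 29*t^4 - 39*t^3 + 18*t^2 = (t)*(t^5 - 9*t^4 + 29*t^3 - 39*t^2 + 18*t) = t*(t - 2)*(t^4 - 7*t^3 + 15*t^2 - 9*t) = t*(t - 2)*(t - 1)*(t^3 - 6*t^2 + 9*t) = t*(t - 3)*(t - 2)*(t - 1)*(t^2 - 3*t) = t^2*(t - 3)*(t - 2)*(t - 1)*(t - 3)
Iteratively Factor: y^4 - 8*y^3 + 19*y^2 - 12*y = (y - 4)*(y^3 - 4*y^2 + 3*y) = (y - 4)*(y - 1)*(y^2 - 3*y) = (y - 4)*(y - 3)*(y - 1)*(y)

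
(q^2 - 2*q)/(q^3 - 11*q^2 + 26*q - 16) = q/(q^2 - 9*q + 8)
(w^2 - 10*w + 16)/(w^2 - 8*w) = (w - 2)/w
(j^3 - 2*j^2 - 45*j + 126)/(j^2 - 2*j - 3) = (j^2 + j - 42)/(j + 1)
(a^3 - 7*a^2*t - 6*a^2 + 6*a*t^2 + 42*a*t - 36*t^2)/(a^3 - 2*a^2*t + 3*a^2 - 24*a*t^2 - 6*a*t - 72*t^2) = (a^2 - a*t - 6*a + 6*t)/(a^2 + 4*a*t + 3*a + 12*t)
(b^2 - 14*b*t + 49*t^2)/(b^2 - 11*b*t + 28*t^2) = (-b + 7*t)/(-b + 4*t)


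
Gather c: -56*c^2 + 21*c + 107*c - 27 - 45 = -56*c^2 + 128*c - 72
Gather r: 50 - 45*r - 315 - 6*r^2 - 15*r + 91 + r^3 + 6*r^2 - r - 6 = r^3 - 61*r - 180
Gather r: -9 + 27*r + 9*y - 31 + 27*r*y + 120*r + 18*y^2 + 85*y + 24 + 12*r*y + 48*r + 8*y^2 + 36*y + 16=r*(39*y + 195) + 26*y^2 + 130*y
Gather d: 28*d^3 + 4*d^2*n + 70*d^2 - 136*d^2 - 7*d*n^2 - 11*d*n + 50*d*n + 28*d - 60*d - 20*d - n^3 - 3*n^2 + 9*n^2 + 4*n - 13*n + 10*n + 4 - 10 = 28*d^3 + d^2*(4*n - 66) + d*(-7*n^2 + 39*n - 52) - n^3 + 6*n^2 + n - 6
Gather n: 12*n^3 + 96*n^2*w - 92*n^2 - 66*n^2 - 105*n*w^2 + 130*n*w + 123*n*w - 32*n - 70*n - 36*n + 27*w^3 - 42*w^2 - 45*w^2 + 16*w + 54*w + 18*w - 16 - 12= 12*n^3 + n^2*(96*w - 158) + n*(-105*w^2 + 253*w - 138) + 27*w^3 - 87*w^2 + 88*w - 28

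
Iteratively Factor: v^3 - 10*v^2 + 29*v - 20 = (v - 1)*(v^2 - 9*v + 20) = (v - 4)*(v - 1)*(v - 5)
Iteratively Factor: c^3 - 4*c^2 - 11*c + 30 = (c - 5)*(c^2 + c - 6) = (c - 5)*(c + 3)*(c - 2)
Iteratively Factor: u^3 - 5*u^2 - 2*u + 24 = (u - 4)*(u^2 - u - 6) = (u - 4)*(u + 2)*(u - 3)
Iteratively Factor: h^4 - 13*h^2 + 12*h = (h - 1)*(h^3 + h^2 - 12*h) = (h - 1)*(h + 4)*(h^2 - 3*h) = (h - 3)*(h - 1)*(h + 4)*(h)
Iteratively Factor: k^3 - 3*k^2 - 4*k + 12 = (k + 2)*(k^2 - 5*k + 6) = (k - 2)*(k + 2)*(k - 3)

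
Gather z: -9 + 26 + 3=20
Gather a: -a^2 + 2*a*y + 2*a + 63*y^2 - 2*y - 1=-a^2 + a*(2*y + 2) + 63*y^2 - 2*y - 1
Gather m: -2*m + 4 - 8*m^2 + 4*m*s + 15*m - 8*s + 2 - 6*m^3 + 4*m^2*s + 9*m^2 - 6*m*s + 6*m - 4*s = -6*m^3 + m^2*(4*s + 1) + m*(19 - 2*s) - 12*s + 6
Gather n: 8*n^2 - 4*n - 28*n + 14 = 8*n^2 - 32*n + 14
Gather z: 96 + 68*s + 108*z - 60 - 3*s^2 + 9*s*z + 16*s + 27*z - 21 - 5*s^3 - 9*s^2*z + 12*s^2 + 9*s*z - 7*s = -5*s^3 + 9*s^2 + 77*s + z*(-9*s^2 + 18*s + 135) + 15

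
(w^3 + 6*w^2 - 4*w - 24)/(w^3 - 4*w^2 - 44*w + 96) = (w + 2)/(w - 8)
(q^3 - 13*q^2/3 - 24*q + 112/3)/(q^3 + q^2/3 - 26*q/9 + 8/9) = 3*(q^2 - 3*q - 28)/(3*q^2 + 5*q - 2)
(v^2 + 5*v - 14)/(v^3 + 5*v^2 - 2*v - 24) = (v + 7)/(v^2 + 7*v + 12)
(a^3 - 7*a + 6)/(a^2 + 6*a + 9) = (a^2 - 3*a + 2)/(a + 3)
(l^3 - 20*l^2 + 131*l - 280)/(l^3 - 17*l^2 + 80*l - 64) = (l^2 - 12*l + 35)/(l^2 - 9*l + 8)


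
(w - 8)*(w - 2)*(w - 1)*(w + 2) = w^4 - 9*w^3 + 4*w^2 + 36*w - 32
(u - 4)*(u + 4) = u^2 - 16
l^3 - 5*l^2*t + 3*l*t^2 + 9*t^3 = (l - 3*t)^2*(l + t)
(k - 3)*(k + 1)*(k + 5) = k^3 + 3*k^2 - 13*k - 15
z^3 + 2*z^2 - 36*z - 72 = (z - 6)*(z + 2)*(z + 6)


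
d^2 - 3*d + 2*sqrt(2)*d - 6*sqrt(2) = (d - 3)*(d + 2*sqrt(2))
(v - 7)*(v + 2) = v^2 - 5*v - 14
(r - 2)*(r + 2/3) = r^2 - 4*r/3 - 4/3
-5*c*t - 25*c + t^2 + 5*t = (-5*c + t)*(t + 5)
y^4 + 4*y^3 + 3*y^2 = y^2*(y + 1)*(y + 3)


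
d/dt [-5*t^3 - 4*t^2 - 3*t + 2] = -15*t^2 - 8*t - 3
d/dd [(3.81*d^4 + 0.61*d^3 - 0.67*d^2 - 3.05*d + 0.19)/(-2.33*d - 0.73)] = (-26.6319*d^4 - 13.9678*d^3 + 0.2252*d^2 + 0.9782*d + 2.6692)/(5.4289*d^2 + 3.4018*d + 0.5329)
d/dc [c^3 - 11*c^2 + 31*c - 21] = 3*c^2 - 22*c + 31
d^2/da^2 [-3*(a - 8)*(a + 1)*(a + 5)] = 12 - 18*a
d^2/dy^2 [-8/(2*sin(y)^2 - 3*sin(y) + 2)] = 8*(16*sin(y)^4 - 18*sin(y)^3 - 31*sin(y)^2 + 42*sin(y) - 10)/(-3*sin(y) - cos(2*y) + 3)^3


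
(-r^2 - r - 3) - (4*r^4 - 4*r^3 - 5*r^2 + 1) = -4*r^4 + 4*r^3 + 4*r^2 - r - 4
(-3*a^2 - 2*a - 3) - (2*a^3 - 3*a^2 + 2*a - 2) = -2*a^3 - 4*a - 1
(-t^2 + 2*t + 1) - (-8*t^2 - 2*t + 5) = 7*t^2 + 4*t - 4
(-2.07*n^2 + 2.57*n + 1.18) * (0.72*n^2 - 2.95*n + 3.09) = -1.4904*n^4 + 7.9569*n^3 - 13.1282*n^2 + 4.4603*n + 3.6462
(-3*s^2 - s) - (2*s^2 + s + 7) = -5*s^2 - 2*s - 7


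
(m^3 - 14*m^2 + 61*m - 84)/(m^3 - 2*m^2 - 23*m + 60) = (m - 7)/(m + 5)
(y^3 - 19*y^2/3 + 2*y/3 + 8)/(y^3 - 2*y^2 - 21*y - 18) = (y - 4/3)/(y + 3)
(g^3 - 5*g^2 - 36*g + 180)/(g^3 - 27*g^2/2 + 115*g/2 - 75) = 2*(g + 6)/(2*g - 5)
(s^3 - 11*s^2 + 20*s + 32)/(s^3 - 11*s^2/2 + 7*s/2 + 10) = 2*(s - 8)/(2*s - 5)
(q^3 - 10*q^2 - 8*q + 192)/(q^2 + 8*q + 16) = (q^2 - 14*q + 48)/(q + 4)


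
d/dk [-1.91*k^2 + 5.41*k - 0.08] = 5.41 - 3.82*k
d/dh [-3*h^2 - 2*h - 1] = -6*h - 2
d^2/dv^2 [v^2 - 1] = 2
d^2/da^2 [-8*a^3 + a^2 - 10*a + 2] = 2 - 48*a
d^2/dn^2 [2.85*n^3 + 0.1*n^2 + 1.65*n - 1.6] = 17.1*n + 0.2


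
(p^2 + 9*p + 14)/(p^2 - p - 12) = (p^2 + 9*p + 14)/(p^2 - p - 12)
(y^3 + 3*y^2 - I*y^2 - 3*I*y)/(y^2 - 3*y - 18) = y*(y - I)/(y - 6)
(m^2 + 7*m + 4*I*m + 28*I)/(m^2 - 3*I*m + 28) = (m + 7)/(m - 7*I)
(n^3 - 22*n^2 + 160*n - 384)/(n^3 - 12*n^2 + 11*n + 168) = (n^2 - 14*n + 48)/(n^2 - 4*n - 21)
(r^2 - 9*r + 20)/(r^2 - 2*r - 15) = (r - 4)/(r + 3)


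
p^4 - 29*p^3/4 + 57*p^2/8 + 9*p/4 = p*(p - 6)*(p - 3/2)*(p + 1/4)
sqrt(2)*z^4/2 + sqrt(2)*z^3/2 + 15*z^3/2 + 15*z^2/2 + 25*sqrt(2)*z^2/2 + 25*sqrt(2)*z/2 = z*(z + 5*sqrt(2)/2)*(z + 5*sqrt(2))*(sqrt(2)*z/2 + sqrt(2)/2)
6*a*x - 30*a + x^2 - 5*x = (6*a + x)*(x - 5)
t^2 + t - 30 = (t - 5)*(t + 6)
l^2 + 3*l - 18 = (l - 3)*(l + 6)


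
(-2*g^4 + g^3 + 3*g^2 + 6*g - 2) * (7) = -14*g^4 + 7*g^3 + 21*g^2 + 42*g - 14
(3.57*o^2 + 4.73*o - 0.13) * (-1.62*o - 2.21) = -5.7834*o^3 - 15.5523*o^2 - 10.2427*o + 0.2873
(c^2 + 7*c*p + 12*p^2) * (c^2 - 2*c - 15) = c^4 + 7*c^3*p - 2*c^3 + 12*c^2*p^2 - 14*c^2*p - 15*c^2 - 24*c*p^2 - 105*c*p - 180*p^2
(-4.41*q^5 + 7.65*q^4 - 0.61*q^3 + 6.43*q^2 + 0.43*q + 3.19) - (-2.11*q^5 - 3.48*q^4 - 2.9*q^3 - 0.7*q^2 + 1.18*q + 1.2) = -2.3*q^5 + 11.13*q^4 + 2.29*q^3 + 7.13*q^2 - 0.75*q + 1.99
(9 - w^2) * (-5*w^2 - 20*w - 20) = 5*w^4 + 20*w^3 - 25*w^2 - 180*w - 180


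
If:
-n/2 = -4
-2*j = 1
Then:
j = -1/2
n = 8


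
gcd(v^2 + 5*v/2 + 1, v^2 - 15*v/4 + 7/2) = 1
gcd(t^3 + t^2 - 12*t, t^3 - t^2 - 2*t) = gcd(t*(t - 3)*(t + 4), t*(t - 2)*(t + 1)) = t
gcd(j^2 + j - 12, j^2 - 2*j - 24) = j + 4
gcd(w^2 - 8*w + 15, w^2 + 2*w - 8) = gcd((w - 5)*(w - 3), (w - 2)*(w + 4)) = 1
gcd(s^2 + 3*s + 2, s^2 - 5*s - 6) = s + 1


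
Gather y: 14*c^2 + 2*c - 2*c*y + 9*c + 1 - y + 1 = 14*c^2 + 11*c + y*(-2*c - 1) + 2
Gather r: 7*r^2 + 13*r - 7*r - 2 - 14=7*r^2 + 6*r - 16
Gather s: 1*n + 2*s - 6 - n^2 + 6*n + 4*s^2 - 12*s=-n^2 + 7*n + 4*s^2 - 10*s - 6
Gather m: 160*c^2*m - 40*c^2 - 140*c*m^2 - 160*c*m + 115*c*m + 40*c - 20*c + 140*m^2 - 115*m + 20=-40*c^2 + 20*c + m^2*(140 - 140*c) + m*(160*c^2 - 45*c - 115) + 20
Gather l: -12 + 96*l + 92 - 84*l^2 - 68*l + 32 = -84*l^2 + 28*l + 112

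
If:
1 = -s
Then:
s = -1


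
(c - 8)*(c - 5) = c^2 - 13*c + 40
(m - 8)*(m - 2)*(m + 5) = m^3 - 5*m^2 - 34*m + 80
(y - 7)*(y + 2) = y^2 - 5*y - 14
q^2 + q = q*(q + 1)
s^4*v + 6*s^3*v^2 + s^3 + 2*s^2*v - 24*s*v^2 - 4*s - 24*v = (s - 2)*(s + 2)*(s + 6*v)*(s*v + 1)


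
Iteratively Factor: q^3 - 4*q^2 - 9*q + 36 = (q - 3)*(q^2 - q - 12) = (q - 4)*(q - 3)*(q + 3)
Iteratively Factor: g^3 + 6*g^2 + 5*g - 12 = (g + 3)*(g^2 + 3*g - 4) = (g - 1)*(g + 3)*(g + 4)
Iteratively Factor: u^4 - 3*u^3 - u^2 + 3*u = (u - 3)*(u^3 - u) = u*(u - 3)*(u^2 - 1) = u*(u - 3)*(u + 1)*(u - 1)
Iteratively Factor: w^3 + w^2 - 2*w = (w - 1)*(w^2 + 2*w) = w*(w - 1)*(w + 2)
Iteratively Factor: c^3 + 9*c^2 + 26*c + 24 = (c + 3)*(c^2 + 6*c + 8) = (c + 2)*(c + 3)*(c + 4)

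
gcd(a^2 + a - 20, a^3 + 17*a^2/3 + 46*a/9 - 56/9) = 1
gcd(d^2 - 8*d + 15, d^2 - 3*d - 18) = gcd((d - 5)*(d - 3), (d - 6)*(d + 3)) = 1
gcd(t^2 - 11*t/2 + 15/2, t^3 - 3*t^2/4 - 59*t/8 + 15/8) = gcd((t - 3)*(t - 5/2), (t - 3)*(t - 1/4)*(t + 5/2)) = t - 3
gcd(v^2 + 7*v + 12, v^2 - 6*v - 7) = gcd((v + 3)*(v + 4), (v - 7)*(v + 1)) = 1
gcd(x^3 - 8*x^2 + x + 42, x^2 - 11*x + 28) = x - 7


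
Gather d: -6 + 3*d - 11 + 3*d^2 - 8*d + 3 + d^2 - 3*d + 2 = 4*d^2 - 8*d - 12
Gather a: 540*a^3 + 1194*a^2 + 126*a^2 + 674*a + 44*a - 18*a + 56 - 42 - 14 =540*a^3 + 1320*a^2 + 700*a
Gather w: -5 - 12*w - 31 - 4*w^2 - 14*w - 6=-4*w^2 - 26*w - 42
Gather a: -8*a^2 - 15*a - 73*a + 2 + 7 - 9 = -8*a^2 - 88*a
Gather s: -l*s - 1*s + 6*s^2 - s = 6*s^2 + s*(-l - 2)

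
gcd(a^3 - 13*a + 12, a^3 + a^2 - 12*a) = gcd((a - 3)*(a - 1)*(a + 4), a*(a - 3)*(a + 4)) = a^2 + a - 12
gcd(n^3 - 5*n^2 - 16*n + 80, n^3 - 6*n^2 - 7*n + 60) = n^2 - 9*n + 20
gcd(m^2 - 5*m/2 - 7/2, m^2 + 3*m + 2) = m + 1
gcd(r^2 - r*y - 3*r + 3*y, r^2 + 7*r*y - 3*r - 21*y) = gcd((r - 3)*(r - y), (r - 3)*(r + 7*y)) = r - 3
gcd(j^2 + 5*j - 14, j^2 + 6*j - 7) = j + 7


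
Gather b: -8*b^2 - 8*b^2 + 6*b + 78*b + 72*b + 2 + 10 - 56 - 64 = -16*b^2 + 156*b - 108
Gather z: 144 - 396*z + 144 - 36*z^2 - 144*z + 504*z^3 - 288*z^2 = 504*z^3 - 324*z^2 - 540*z + 288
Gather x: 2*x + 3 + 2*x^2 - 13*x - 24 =2*x^2 - 11*x - 21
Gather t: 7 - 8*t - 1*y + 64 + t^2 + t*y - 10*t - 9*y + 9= t^2 + t*(y - 18) - 10*y + 80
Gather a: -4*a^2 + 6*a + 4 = -4*a^2 + 6*a + 4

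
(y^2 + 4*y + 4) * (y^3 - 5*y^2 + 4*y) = y^5 - y^4 - 12*y^3 - 4*y^2 + 16*y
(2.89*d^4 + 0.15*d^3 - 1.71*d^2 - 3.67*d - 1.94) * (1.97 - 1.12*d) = -3.2368*d^5 + 5.5253*d^4 + 2.2107*d^3 + 0.7417*d^2 - 5.0571*d - 3.8218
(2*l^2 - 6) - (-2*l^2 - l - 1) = 4*l^2 + l - 5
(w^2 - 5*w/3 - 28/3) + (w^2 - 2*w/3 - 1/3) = 2*w^2 - 7*w/3 - 29/3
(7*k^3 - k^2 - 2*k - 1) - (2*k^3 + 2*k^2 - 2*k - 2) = 5*k^3 - 3*k^2 + 1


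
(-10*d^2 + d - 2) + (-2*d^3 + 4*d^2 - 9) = -2*d^3 - 6*d^2 + d - 11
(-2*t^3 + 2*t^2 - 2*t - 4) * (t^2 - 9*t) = -2*t^5 + 20*t^4 - 20*t^3 + 14*t^2 + 36*t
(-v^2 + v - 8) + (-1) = -v^2 + v - 9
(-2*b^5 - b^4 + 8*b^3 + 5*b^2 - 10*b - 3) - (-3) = -2*b^5 - b^4 + 8*b^3 + 5*b^2 - 10*b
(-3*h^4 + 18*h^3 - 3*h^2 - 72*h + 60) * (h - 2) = -3*h^5 + 24*h^4 - 39*h^3 - 66*h^2 + 204*h - 120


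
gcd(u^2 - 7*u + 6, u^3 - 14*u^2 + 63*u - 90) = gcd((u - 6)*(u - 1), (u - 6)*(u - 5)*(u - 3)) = u - 6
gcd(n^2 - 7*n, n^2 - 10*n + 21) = n - 7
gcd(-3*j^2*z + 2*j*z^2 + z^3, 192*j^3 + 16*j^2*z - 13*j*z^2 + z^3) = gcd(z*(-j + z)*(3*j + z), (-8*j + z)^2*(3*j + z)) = 3*j + z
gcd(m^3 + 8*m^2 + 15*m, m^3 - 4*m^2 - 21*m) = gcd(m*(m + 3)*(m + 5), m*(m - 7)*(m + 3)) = m^2 + 3*m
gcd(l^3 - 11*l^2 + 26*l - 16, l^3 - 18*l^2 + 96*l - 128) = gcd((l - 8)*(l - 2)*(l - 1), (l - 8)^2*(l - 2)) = l^2 - 10*l + 16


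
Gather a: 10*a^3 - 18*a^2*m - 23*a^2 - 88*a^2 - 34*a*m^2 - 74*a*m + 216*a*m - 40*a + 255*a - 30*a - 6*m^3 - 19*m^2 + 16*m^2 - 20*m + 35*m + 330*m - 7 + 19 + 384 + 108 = 10*a^3 + a^2*(-18*m - 111) + a*(-34*m^2 + 142*m + 185) - 6*m^3 - 3*m^2 + 345*m + 504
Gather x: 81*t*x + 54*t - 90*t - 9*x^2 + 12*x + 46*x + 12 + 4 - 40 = -36*t - 9*x^2 + x*(81*t + 58) - 24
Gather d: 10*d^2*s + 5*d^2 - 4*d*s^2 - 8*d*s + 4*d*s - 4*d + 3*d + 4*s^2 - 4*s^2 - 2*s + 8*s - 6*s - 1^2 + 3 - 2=d^2*(10*s + 5) + d*(-4*s^2 - 4*s - 1)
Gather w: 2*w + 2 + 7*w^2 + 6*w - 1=7*w^2 + 8*w + 1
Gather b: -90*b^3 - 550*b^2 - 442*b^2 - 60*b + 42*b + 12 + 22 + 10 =-90*b^3 - 992*b^2 - 18*b + 44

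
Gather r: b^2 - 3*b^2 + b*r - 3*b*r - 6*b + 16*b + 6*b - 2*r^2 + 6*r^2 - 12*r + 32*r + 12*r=-2*b^2 + 16*b + 4*r^2 + r*(32 - 2*b)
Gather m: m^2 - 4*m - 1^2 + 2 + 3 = m^2 - 4*m + 4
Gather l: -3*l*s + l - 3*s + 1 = l*(1 - 3*s) - 3*s + 1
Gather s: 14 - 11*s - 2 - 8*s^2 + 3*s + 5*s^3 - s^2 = 5*s^3 - 9*s^2 - 8*s + 12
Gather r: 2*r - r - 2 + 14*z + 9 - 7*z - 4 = r + 7*z + 3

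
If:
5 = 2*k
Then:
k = 5/2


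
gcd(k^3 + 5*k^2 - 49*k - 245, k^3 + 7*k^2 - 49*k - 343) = k^2 - 49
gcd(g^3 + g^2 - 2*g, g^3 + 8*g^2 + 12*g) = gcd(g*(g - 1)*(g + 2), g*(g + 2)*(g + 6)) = g^2 + 2*g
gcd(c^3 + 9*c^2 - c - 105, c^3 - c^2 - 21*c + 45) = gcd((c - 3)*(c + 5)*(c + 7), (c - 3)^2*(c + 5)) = c^2 + 2*c - 15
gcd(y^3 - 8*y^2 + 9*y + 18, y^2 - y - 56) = 1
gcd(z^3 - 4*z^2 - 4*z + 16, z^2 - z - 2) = z - 2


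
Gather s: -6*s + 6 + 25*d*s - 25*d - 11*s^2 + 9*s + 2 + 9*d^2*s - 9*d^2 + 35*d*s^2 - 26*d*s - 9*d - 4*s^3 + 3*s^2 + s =-9*d^2 - 34*d - 4*s^3 + s^2*(35*d - 8) + s*(9*d^2 - d + 4) + 8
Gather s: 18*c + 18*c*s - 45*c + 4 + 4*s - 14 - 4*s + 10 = 18*c*s - 27*c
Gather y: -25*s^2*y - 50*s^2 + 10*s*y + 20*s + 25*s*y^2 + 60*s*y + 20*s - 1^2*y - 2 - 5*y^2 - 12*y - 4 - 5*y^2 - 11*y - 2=-50*s^2 + 40*s + y^2*(25*s - 10) + y*(-25*s^2 + 70*s - 24) - 8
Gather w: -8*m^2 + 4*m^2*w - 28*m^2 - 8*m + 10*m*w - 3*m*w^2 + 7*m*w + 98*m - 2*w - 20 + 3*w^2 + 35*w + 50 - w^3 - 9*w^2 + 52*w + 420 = -36*m^2 + 90*m - w^3 + w^2*(-3*m - 6) + w*(4*m^2 + 17*m + 85) + 450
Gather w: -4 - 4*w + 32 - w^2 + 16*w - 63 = -w^2 + 12*w - 35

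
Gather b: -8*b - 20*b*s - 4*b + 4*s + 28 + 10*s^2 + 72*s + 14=b*(-20*s - 12) + 10*s^2 + 76*s + 42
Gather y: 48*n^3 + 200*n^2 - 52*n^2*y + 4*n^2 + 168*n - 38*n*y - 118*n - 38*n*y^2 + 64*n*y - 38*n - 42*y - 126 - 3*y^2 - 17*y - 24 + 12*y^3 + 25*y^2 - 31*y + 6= 48*n^3 + 204*n^2 + 12*n + 12*y^3 + y^2*(22 - 38*n) + y*(-52*n^2 + 26*n - 90) - 144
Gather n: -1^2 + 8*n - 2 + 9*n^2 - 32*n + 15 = 9*n^2 - 24*n + 12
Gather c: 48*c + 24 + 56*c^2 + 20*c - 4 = 56*c^2 + 68*c + 20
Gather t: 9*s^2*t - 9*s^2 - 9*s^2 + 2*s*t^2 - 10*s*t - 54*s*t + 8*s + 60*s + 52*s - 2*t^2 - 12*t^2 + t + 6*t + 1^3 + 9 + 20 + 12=-18*s^2 + 120*s + t^2*(2*s - 14) + t*(9*s^2 - 64*s + 7) + 42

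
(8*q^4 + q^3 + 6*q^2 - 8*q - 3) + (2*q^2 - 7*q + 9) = 8*q^4 + q^3 + 8*q^2 - 15*q + 6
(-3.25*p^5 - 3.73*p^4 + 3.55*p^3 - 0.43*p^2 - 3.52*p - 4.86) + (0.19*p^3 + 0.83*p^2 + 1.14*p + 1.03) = -3.25*p^5 - 3.73*p^4 + 3.74*p^3 + 0.4*p^2 - 2.38*p - 3.83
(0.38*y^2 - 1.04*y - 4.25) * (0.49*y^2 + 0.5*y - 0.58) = 0.1862*y^4 - 0.3196*y^3 - 2.8229*y^2 - 1.5218*y + 2.465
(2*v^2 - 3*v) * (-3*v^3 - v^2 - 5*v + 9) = -6*v^5 + 7*v^4 - 7*v^3 + 33*v^2 - 27*v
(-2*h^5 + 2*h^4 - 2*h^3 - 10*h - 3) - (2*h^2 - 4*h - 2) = -2*h^5 + 2*h^4 - 2*h^3 - 2*h^2 - 6*h - 1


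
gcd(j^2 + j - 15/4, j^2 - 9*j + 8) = 1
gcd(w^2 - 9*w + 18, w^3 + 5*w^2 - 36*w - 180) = w - 6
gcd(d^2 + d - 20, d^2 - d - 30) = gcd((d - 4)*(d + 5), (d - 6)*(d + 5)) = d + 5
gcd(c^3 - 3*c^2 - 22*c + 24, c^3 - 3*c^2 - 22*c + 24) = c^3 - 3*c^2 - 22*c + 24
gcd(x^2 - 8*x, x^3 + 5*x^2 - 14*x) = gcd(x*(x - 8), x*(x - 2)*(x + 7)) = x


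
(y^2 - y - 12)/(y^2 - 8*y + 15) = (y^2 - y - 12)/(y^2 - 8*y + 15)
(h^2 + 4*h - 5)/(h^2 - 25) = (h - 1)/(h - 5)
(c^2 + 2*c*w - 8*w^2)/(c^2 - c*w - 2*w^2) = (c + 4*w)/(c + w)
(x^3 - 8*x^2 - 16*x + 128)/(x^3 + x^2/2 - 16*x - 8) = 2*(x - 8)/(2*x + 1)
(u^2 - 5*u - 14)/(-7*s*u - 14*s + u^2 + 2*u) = (7 - u)/(7*s - u)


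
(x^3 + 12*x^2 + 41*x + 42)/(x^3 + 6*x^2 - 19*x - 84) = (x + 2)/(x - 4)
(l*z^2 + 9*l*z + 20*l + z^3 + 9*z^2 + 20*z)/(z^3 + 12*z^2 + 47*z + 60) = (l + z)/(z + 3)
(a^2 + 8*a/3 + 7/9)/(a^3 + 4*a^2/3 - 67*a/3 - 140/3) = (a + 1/3)/(a^2 - a - 20)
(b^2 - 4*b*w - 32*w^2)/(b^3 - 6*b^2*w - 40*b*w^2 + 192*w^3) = (-b - 4*w)/(-b^2 - 2*b*w + 24*w^2)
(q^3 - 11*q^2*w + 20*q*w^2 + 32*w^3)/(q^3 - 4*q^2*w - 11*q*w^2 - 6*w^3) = (q^2 - 12*q*w + 32*w^2)/(q^2 - 5*q*w - 6*w^2)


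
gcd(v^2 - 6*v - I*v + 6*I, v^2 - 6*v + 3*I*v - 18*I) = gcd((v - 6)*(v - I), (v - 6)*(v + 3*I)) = v - 6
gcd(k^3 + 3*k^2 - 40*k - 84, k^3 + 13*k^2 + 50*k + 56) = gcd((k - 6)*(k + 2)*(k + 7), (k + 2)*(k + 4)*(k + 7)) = k^2 + 9*k + 14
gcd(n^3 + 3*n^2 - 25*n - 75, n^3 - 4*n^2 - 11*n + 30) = n^2 - 2*n - 15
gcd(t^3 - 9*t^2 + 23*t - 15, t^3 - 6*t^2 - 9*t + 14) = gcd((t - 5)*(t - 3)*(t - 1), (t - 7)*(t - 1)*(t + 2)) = t - 1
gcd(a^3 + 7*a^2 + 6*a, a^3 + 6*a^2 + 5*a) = a^2 + a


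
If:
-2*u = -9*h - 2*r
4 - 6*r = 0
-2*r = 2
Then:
No Solution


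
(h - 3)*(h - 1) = h^2 - 4*h + 3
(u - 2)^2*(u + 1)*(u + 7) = u^4 + 4*u^3 - 21*u^2 + 4*u + 28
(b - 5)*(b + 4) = b^2 - b - 20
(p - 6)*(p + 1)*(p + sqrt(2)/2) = p^3 - 5*p^2 + sqrt(2)*p^2/2 - 6*p - 5*sqrt(2)*p/2 - 3*sqrt(2)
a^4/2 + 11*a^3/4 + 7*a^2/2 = a^2*(a/2 + 1)*(a + 7/2)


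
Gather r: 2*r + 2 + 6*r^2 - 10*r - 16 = 6*r^2 - 8*r - 14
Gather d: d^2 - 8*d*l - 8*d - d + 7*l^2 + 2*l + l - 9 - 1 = d^2 + d*(-8*l - 9) + 7*l^2 + 3*l - 10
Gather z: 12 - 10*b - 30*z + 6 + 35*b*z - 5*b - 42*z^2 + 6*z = -15*b - 42*z^2 + z*(35*b - 24) + 18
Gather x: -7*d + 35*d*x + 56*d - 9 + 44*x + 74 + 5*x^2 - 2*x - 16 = 49*d + 5*x^2 + x*(35*d + 42) + 49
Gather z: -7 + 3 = -4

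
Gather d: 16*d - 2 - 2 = 16*d - 4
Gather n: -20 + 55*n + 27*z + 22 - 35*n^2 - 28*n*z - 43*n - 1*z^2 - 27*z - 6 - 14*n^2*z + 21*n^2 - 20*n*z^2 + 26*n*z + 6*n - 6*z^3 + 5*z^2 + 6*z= n^2*(-14*z - 14) + n*(-20*z^2 - 2*z + 18) - 6*z^3 + 4*z^2 + 6*z - 4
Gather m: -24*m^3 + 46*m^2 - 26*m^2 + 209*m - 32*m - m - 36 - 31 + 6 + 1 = -24*m^3 + 20*m^2 + 176*m - 60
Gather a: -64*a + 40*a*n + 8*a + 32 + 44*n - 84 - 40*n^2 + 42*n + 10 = a*(40*n - 56) - 40*n^2 + 86*n - 42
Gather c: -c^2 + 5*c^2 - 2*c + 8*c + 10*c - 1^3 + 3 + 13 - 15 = 4*c^2 + 16*c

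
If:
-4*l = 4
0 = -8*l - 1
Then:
No Solution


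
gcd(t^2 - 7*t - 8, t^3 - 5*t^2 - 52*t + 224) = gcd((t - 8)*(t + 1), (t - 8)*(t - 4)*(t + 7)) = t - 8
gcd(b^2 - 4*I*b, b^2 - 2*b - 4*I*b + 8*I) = b - 4*I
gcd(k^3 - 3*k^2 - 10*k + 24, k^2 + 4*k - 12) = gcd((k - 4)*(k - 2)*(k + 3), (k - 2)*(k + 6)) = k - 2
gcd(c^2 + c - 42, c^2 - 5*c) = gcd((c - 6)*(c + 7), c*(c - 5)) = 1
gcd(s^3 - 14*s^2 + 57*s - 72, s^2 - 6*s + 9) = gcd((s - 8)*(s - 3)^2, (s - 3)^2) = s^2 - 6*s + 9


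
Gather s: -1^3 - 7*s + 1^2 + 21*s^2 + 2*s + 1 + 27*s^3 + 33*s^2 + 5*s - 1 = 27*s^3 + 54*s^2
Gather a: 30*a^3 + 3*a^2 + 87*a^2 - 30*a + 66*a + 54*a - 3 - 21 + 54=30*a^3 + 90*a^2 + 90*a + 30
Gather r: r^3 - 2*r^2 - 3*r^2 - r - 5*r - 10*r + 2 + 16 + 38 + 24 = r^3 - 5*r^2 - 16*r + 80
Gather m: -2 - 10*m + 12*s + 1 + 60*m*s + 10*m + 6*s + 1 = 60*m*s + 18*s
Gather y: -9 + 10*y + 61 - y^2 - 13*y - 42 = -y^2 - 3*y + 10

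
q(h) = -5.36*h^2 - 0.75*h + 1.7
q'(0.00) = -0.75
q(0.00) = 1.70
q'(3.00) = -32.91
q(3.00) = -48.79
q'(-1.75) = 18.01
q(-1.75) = -13.40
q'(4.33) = -47.17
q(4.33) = -102.04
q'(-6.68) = 70.86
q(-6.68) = -232.47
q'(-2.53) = 26.37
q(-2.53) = -30.71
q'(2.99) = -32.80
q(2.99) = -48.46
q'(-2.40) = 24.98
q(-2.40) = -27.37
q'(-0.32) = 2.68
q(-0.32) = 1.39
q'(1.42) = -15.97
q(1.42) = -10.17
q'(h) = -10.72*h - 0.75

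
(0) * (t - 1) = 0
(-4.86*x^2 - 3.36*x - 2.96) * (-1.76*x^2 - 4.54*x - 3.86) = 8.5536*x^4 + 27.978*x^3 + 39.2236*x^2 + 26.408*x + 11.4256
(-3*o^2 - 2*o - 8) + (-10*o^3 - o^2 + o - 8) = -10*o^3 - 4*o^2 - o - 16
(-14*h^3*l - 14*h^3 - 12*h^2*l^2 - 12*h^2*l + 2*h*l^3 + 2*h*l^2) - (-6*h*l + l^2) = -14*h^3*l - 14*h^3 - 12*h^2*l^2 - 12*h^2*l + 2*h*l^3 + 2*h*l^2 + 6*h*l - l^2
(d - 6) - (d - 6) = 0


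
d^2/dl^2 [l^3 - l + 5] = 6*l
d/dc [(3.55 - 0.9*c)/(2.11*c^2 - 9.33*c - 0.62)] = (1.899*c^2 - 14.981*c + 33.6795)/(4.4521*c^4 - 39.3726*c^3 + 84.4325*c^2 + 11.5692*c + 0.3844)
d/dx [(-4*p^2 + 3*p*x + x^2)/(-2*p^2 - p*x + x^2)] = 2*p*(-5*p^2 + 2*p*x - 2*x^2)/(4*p^4 + 4*p^3*x - 3*p^2*x^2 - 2*p*x^3 + x^4)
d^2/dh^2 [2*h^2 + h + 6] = 4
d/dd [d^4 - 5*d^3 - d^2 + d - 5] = 4*d^3 - 15*d^2 - 2*d + 1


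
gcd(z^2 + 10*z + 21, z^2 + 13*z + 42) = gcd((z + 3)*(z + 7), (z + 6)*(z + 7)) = z + 7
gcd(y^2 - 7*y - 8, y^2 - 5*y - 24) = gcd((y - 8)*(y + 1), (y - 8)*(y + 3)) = y - 8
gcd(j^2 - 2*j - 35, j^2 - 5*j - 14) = j - 7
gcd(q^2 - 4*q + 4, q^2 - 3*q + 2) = q - 2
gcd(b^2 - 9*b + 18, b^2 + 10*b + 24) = 1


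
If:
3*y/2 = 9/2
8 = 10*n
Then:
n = 4/5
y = 3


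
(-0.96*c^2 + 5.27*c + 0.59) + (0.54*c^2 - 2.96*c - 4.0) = -0.42*c^2 + 2.31*c - 3.41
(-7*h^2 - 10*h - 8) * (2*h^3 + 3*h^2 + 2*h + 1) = -14*h^5 - 41*h^4 - 60*h^3 - 51*h^2 - 26*h - 8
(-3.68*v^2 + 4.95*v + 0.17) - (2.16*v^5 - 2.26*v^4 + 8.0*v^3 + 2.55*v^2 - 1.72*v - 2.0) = -2.16*v^5 + 2.26*v^4 - 8.0*v^3 - 6.23*v^2 + 6.67*v + 2.17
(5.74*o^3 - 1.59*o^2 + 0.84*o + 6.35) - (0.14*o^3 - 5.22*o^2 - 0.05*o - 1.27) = 5.6*o^3 + 3.63*o^2 + 0.89*o + 7.62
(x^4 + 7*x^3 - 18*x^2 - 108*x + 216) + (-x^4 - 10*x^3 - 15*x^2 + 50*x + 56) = -3*x^3 - 33*x^2 - 58*x + 272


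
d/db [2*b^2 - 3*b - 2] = 4*b - 3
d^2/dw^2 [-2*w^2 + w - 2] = -4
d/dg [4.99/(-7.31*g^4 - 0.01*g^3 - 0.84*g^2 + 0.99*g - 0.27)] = (145.9076*g^3 + 0.1497*g^2 + 8.3832*g - 4.9401)/(7.31*g^4 + 0.01*g^3 + 0.84*g^2 - 0.99*g + 0.27)^2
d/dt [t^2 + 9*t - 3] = 2*t + 9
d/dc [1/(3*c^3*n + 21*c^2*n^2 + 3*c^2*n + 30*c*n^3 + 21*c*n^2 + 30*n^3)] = (-3*c^2 - 14*c*n - 2*c - 10*n^2 - 7*n)/(3*n*(c^3 + 7*c^2*n + c^2 + 10*c*n^2 + 7*c*n + 10*n^2)^2)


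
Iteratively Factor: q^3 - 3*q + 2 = (q - 1)*(q^2 + q - 2) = (q - 1)*(q + 2)*(q - 1)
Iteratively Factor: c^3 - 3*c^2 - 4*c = (c + 1)*(c^2 - 4*c) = (c - 4)*(c + 1)*(c)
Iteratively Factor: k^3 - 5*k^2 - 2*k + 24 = (k - 3)*(k^2 - 2*k - 8) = (k - 3)*(k + 2)*(k - 4)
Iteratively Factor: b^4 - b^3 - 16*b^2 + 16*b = (b)*(b^3 - b^2 - 16*b + 16) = b*(b - 1)*(b^2 - 16) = b*(b - 1)*(b + 4)*(b - 4)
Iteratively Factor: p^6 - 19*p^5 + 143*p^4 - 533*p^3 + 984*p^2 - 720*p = (p - 4)*(p^5 - 15*p^4 + 83*p^3 - 201*p^2 + 180*p) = (p - 4)^2*(p^4 - 11*p^3 + 39*p^2 - 45*p) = (p - 4)^2*(p - 3)*(p^3 - 8*p^2 + 15*p) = p*(p - 4)^2*(p - 3)*(p^2 - 8*p + 15) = p*(p - 4)^2*(p - 3)^2*(p - 5)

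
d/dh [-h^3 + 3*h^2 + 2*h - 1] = -3*h^2 + 6*h + 2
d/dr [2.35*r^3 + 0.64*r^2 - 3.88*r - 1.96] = 7.05*r^2 + 1.28*r - 3.88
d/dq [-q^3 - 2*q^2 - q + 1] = -3*q^2 - 4*q - 1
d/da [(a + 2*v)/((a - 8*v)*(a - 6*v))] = (-a^2 - 4*a*v + 76*v^2)/(a^4 - 28*a^3*v + 292*a^2*v^2 - 1344*a*v^3 + 2304*v^4)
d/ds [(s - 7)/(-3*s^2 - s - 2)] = (-3*s^2 - s + (s - 7)*(6*s + 1) - 2)/(3*s^2 + s + 2)^2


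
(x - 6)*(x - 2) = x^2 - 8*x + 12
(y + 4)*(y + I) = y^2 + 4*y + I*y + 4*I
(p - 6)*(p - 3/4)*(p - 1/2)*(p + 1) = p^4 - 25*p^3/4 + 5*p^2/8 + 45*p/8 - 9/4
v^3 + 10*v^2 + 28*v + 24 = (v + 2)^2*(v + 6)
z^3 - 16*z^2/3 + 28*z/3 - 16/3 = (z - 2)^2*(z - 4/3)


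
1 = 1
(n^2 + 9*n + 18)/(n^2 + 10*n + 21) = (n + 6)/(n + 7)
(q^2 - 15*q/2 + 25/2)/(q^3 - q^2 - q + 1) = (q^2 - 15*q/2 + 25/2)/(q^3 - q^2 - q + 1)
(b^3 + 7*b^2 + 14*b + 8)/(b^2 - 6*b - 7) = (b^2 + 6*b + 8)/(b - 7)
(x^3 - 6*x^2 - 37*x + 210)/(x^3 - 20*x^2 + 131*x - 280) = (x + 6)/(x - 8)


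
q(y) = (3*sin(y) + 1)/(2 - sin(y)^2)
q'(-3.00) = -1.46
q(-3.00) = 0.29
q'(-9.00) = -1.55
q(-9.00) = -0.13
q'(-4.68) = -0.36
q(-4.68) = 3.99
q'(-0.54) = 1.64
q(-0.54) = -0.31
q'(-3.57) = -2.00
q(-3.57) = 1.23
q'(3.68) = -1.64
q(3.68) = -0.31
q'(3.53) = -1.52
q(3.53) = -0.07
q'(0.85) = 2.94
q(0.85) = 2.27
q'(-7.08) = 1.93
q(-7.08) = -0.77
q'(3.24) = -1.47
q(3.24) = 0.35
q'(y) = 3*cos(y)/(2 - sin(y)^2) + 2*(3*sin(y) + 1)*sin(y)*cos(y)/(2 - sin(y)^2)^2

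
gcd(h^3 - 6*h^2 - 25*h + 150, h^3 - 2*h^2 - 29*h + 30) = h^2 - h - 30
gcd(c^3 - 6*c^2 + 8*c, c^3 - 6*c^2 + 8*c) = c^3 - 6*c^2 + 8*c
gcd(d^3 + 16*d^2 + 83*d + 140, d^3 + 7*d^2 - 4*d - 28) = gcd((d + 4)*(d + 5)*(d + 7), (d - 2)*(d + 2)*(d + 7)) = d + 7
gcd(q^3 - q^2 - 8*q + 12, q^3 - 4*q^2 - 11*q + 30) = q^2 + q - 6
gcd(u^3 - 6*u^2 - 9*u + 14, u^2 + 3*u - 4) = u - 1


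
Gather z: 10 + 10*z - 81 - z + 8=9*z - 63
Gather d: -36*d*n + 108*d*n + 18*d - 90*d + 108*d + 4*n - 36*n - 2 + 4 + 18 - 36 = d*(72*n + 36) - 32*n - 16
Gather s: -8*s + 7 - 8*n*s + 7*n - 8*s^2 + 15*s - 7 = 7*n - 8*s^2 + s*(7 - 8*n)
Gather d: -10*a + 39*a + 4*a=33*a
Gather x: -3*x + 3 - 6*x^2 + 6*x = -6*x^2 + 3*x + 3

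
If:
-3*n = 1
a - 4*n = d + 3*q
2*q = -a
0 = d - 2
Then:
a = 4/15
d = 2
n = -1/3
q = -2/15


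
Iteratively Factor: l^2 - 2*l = (l)*(l - 2)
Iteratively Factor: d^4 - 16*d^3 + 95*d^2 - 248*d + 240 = (d - 4)*(d^3 - 12*d^2 + 47*d - 60) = (d - 5)*(d - 4)*(d^2 - 7*d + 12) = (d - 5)*(d - 4)^2*(d - 3)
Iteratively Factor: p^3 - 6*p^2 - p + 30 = (p - 3)*(p^2 - 3*p - 10) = (p - 3)*(p + 2)*(p - 5)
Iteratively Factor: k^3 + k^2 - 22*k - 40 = (k - 5)*(k^2 + 6*k + 8) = (k - 5)*(k + 4)*(k + 2)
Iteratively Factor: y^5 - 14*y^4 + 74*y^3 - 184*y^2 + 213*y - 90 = (y - 5)*(y^4 - 9*y^3 + 29*y^2 - 39*y + 18) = (y - 5)*(y - 2)*(y^3 - 7*y^2 + 15*y - 9) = (y - 5)*(y - 3)*(y - 2)*(y^2 - 4*y + 3) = (y - 5)*(y - 3)*(y - 2)*(y - 1)*(y - 3)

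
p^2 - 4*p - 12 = (p - 6)*(p + 2)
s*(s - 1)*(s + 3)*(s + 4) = s^4 + 6*s^3 + 5*s^2 - 12*s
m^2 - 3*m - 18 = (m - 6)*(m + 3)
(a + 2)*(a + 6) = a^2 + 8*a + 12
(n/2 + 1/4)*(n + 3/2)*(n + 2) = n^3/2 + 2*n^2 + 19*n/8 + 3/4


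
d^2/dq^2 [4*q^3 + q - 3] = 24*q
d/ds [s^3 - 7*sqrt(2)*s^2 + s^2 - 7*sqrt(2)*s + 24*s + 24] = 3*s^2 - 14*sqrt(2)*s + 2*s - 7*sqrt(2) + 24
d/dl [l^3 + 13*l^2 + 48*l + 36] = 3*l^2 + 26*l + 48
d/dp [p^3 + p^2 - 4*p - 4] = 3*p^2 + 2*p - 4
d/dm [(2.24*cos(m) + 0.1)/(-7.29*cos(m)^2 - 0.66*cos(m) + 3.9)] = (16.3296*sin(m)^2 - 1.458*cos(m) - 25.1316)*sin(m)/(7.29*cos(m)^2 + 0.66*cos(m) - 3.9)^2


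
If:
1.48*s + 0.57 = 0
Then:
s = -0.39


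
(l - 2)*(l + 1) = l^2 - l - 2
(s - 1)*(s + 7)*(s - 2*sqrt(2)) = s^3 - 2*sqrt(2)*s^2 + 6*s^2 - 12*sqrt(2)*s - 7*s + 14*sqrt(2)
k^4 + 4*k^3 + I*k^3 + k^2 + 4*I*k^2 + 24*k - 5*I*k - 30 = (k - 1)*(k + 5)*(k - 2*I)*(k + 3*I)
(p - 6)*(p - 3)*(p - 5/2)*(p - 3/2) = p^4 - 13*p^3 + 231*p^2/4 - 423*p/4 + 135/2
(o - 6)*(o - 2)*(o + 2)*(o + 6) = o^4 - 40*o^2 + 144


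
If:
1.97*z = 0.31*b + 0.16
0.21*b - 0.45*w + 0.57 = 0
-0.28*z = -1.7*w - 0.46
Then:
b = -3.46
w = -0.35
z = -0.46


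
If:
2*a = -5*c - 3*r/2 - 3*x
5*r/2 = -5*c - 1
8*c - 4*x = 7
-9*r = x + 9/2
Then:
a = 251/80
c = -17/320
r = -47/160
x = -297/160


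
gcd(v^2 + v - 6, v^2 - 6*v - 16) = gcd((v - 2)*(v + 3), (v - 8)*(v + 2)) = 1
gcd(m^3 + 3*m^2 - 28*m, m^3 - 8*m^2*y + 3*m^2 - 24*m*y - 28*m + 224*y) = m^2 + 3*m - 28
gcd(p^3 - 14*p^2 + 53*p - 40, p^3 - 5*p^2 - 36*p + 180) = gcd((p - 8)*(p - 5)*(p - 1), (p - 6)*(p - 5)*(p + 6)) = p - 5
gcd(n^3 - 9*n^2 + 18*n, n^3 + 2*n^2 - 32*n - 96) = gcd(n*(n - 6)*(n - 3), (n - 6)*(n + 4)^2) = n - 6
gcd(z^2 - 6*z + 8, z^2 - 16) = z - 4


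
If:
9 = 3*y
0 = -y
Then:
No Solution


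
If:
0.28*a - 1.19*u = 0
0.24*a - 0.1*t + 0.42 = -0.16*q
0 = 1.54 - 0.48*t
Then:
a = 4.25*u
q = -6.375*u - 0.619791666666667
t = 3.21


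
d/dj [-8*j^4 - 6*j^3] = j^2*(-32*j - 18)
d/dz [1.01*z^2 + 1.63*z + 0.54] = 2.02*z + 1.63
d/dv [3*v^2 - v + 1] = 6*v - 1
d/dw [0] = 0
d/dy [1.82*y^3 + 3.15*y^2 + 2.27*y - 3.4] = 5.46*y^2 + 6.3*y + 2.27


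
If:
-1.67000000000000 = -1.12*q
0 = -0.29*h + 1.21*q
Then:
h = 6.22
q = 1.49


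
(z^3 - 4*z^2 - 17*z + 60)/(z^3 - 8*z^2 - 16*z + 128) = (z^2 - 8*z + 15)/(z^2 - 12*z + 32)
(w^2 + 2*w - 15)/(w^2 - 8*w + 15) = (w + 5)/(w - 5)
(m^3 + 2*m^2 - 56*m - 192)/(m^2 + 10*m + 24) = m - 8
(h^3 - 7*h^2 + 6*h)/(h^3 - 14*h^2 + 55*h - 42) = h/(h - 7)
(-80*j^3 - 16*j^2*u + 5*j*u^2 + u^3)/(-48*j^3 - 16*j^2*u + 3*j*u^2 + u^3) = (5*j + u)/(3*j + u)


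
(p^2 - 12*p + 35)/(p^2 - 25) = (p - 7)/(p + 5)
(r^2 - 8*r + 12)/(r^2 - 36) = (r - 2)/(r + 6)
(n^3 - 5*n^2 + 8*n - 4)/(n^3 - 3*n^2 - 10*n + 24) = (n^2 - 3*n + 2)/(n^2 - n - 12)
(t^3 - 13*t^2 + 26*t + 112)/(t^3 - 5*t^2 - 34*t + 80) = (t^2 - 5*t - 14)/(t^2 + 3*t - 10)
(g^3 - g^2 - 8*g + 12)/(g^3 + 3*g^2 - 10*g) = (g^2 + g - 6)/(g*(g + 5))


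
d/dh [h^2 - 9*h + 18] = 2*h - 9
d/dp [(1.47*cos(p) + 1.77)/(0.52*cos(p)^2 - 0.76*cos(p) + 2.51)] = (0.7644*cos(p)^2 + 1.8408*cos(p) - 5.0349)*sin(p)/(0.2704*cos(p)^4 - 0.7904*cos(p)^3 + 3.188*cos(p)^2 - 3.8152*cos(p) + 6.3001)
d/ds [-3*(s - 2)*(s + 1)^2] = 9 - 9*s^2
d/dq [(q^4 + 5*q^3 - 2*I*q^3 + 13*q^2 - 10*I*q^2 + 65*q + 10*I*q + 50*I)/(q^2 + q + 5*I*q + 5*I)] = (2*q^5 + q^4*(8 + 13*I) + q^3*(30 + 66*I) + q^2*(28 + 120*I) + q*(100 + 30*I) + 200 + 275*I)/(q^4 + q^3*(2 + 10*I) + q^2*(-24 + 20*I) + q*(-50 + 10*I) - 25)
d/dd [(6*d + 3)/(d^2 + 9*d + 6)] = 3*(-2*d^2 - 2*d + 3)/(d^4 + 18*d^3 + 93*d^2 + 108*d + 36)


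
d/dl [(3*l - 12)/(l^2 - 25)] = 3*(l^2 - 2*l*(l - 4) - 25)/(l^2 - 25)^2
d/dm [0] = 0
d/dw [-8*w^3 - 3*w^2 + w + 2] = -24*w^2 - 6*w + 1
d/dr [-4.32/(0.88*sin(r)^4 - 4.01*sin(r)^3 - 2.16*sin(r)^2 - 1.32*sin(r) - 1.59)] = (15.2064*sin(r)^3 - 51.9696*sin(r)^2 - 18.6624*sin(r) - 5.7024)*cos(r)/(-0.88*sin(r)^4 + 4.01*sin(r)^3 + 2.16*sin(r)^2 + 1.32*sin(r) + 1.59)^2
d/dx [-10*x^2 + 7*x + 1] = 7 - 20*x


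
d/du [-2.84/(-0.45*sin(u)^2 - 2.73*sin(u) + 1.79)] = -(2.556*sin(u) + 7.7532)*cos(u)/(0.45*sin(u)^2 + 2.73*sin(u) - 1.79)^2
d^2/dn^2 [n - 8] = 0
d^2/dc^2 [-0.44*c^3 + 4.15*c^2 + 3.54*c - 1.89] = 8.3 - 2.64*c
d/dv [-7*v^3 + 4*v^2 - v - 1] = -21*v^2 + 8*v - 1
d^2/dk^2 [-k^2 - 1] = -2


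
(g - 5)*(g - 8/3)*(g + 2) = g^3 - 17*g^2/3 - 2*g + 80/3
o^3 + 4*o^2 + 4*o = o*(o + 2)^2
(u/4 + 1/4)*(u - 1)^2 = u^3/4 - u^2/4 - u/4 + 1/4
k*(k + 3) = k^2 + 3*k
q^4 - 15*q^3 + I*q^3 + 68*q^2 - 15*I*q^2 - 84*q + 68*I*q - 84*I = (q - 7)*(q - 6)*(q - 2)*(q + I)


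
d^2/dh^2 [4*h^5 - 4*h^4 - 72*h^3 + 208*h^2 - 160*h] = 80*h^3 - 48*h^2 - 432*h + 416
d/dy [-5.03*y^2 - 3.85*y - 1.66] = -10.06*y - 3.85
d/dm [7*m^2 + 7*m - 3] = 14*m + 7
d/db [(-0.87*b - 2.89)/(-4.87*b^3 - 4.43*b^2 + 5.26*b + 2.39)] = (-8.4738*b^3 - 46.077*b^2 - 25.6054*b + 13.1221)/(23.7169*b^6 + 43.1482*b^5 - 31.6075*b^4 - 69.8822*b^3 + 6.4922*b^2 + 25.1428*b + 5.7121)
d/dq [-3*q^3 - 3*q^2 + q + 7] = -9*q^2 - 6*q + 1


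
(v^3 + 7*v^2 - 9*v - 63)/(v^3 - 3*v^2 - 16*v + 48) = (v^2 + 10*v + 21)/(v^2 - 16)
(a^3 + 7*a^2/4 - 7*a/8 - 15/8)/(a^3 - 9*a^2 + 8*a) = (8*a^2 + 22*a + 15)/(8*a*(a - 8))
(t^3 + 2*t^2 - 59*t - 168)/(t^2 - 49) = (t^2 - 5*t - 24)/(t - 7)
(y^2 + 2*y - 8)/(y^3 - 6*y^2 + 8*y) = (y + 4)/(y*(y - 4))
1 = 1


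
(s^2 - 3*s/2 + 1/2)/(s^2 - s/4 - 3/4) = 2*(2*s - 1)/(4*s + 3)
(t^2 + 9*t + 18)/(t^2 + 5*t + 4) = (t^2 + 9*t + 18)/(t^2 + 5*t + 4)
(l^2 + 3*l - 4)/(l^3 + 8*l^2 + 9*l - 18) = (l + 4)/(l^2 + 9*l + 18)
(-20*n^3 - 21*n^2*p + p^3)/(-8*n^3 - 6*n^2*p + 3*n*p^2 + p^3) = (-5*n + p)/(-2*n + p)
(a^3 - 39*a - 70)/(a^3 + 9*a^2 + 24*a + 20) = (a - 7)/(a + 2)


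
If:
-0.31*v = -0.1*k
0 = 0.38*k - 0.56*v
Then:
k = 0.00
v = 0.00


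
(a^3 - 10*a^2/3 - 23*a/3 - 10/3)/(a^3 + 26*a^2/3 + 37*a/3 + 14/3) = (a - 5)/(a + 7)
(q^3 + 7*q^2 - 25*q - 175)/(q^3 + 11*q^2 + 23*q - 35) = (q - 5)/(q - 1)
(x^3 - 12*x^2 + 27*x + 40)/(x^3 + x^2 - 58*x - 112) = (x^2 - 4*x - 5)/(x^2 + 9*x + 14)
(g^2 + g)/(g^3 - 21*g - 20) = g/(g^2 - g - 20)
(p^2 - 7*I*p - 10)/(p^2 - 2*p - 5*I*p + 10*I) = (p - 2*I)/(p - 2)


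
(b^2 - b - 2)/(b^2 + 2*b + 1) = (b - 2)/(b + 1)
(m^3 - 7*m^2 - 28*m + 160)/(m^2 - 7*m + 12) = (m^2 - 3*m - 40)/(m - 3)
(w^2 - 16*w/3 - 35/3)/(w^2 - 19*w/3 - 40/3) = (w - 7)/(w - 8)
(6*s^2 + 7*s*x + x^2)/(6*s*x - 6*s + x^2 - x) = (s + x)/(x - 1)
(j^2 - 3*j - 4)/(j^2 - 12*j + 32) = (j + 1)/(j - 8)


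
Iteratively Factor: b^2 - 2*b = (b)*(b - 2)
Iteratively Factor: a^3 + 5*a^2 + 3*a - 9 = (a + 3)*(a^2 + 2*a - 3) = (a + 3)^2*(a - 1)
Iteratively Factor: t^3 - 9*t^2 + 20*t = (t - 4)*(t^2 - 5*t) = t*(t - 4)*(t - 5)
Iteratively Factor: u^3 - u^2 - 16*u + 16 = (u + 4)*(u^2 - 5*u + 4) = (u - 4)*(u + 4)*(u - 1)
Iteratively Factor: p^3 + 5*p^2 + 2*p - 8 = (p + 4)*(p^2 + p - 2) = (p + 2)*(p + 4)*(p - 1)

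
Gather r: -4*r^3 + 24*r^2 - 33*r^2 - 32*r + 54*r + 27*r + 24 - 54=-4*r^3 - 9*r^2 + 49*r - 30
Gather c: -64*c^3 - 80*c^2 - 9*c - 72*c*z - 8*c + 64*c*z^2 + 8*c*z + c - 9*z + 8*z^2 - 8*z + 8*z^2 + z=-64*c^3 - 80*c^2 + c*(64*z^2 - 64*z - 16) + 16*z^2 - 16*z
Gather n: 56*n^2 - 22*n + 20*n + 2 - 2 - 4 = 56*n^2 - 2*n - 4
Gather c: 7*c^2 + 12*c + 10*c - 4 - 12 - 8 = 7*c^2 + 22*c - 24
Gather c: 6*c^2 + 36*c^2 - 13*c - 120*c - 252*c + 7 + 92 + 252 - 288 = 42*c^2 - 385*c + 63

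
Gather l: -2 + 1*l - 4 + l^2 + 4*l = l^2 + 5*l - 6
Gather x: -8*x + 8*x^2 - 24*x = 8*x^2 - 32*x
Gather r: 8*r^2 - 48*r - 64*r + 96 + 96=8*r^2 - 112*r + 192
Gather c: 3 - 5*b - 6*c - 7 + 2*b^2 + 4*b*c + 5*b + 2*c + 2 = 2*b^2 + c*(4*b - 4) - 2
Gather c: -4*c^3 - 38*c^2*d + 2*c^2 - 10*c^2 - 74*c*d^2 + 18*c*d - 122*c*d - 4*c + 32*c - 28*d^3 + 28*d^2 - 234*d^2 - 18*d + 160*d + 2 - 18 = -4*c^3 + c^2*(-38*d - 8) + c*(-74*d^2 - 104*d + 28) - 28*d^3 - 206*d^2 + 142*d - 16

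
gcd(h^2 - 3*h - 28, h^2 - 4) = 1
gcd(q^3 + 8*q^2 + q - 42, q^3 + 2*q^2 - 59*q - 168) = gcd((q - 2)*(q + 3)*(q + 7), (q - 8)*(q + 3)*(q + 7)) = q^2 + 10*q + 21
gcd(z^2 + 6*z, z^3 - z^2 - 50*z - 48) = z + 6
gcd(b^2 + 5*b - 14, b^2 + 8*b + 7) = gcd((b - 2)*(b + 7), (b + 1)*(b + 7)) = b + 7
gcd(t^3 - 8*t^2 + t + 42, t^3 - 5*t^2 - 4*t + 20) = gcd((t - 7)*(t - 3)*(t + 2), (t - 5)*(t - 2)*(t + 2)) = t + 2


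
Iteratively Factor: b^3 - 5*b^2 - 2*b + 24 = (b - 3)*(b^2 - 2*b - 8) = (b - 3)*(b + 2)*(b - 4)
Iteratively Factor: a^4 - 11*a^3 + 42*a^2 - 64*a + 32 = (a - 1)*(a^3 - 10*a^2 + 32*a - 32) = (a - 2)*(a - 1)*(a^2 - 8*a + 16) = (a - 4)*(a - 2)*(a - 1)*(a - 4)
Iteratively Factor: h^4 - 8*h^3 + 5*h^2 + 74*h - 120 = (h - 5)*(h^3 - 3*h^2 - 10*h + 24) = (h - 5)*(h - 2)*(h^2 - h - 12) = (h - 5)*(h - 2)*(h + 3)*(h - 4)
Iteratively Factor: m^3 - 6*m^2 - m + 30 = (m - 5)*(m^2 - m - 6) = (m - 5)*(m + 2)*(m - 3)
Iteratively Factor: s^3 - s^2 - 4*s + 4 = (s + 2)*(s^2 - 3*s + 2) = (s - 1)*(s + 2)*(s - 2)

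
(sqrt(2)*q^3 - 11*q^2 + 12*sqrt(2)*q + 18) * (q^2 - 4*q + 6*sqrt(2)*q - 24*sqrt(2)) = sqrt(2)*q^5 - 4*sqrt(2)*q^4 + q^4 - 54*sqrt(2)*q^3 - 4*q^3 + 162*q^2 + 216*sqrt(2)*q^2 - 648*q + 108*sqrt(2)*q - 432*sqrt(2)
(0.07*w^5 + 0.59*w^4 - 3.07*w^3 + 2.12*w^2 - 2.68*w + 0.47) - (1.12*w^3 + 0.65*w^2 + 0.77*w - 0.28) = 0.07*w^5 + 0.59*w^4 - 4.19*w^3 + 1.47*w^2 - 3.45*w + 0.75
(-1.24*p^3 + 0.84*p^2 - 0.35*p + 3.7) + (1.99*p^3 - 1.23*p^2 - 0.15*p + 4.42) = 0.75*p^3 - 0.39*p^2 - 0.5*p + 8.12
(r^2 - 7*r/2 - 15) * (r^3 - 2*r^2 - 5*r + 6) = r^5 - 11*r^4/2 - 13*r^3 + 107*r^2/2 + 54*r - 90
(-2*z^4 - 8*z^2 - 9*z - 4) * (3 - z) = 2*z^5 - 6*z^4 + 8*z^3 - 15*z^2 - 23*z - 12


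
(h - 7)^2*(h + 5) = h^3 - 9*h^2 - 21*h + 245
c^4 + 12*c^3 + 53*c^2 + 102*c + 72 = (c + 2)*(c + 3)^2*(c + 4)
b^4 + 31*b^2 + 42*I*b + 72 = (b - 6*I)*(b - I)*(b + 3*I)*(b + 4*I)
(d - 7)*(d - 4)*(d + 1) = d^3 - 10*d^2 + 17*d + 28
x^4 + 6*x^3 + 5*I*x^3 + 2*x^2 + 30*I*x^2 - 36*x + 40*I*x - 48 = (x + 2)*(x + 4)*(x + 2*I)*(x + 3*I)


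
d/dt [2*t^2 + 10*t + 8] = 4*t + 10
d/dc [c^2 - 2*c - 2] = 2*c - 2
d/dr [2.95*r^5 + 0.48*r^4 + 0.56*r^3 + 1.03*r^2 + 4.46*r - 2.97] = 14.75*r^4 + 1.92*r^3 + 1.68*r^2 + 2.06*r + 4.46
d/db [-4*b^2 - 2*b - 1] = -8*b - 2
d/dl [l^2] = 2*l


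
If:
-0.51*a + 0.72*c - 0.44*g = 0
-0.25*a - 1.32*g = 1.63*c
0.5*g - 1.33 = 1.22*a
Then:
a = -0.87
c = -0.29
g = 0.53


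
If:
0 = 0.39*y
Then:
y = 0.00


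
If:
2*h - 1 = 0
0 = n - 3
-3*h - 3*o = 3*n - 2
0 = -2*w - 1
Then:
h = 1/2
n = 3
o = -17/6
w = -1/2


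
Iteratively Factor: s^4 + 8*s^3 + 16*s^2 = (s)*(s^3 + 8*s^2 + 16*s) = s*(s + 4)*(s^2 + 4*s) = s^2*(s + 4)*(s + 4)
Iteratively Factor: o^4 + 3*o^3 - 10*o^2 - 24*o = (o + 4)*(o^3 - o^2 - 6*o) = (o + 2)*(o + 4)*(o^2 - 3*o) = o*(o + 2)*(o + 4)*(o - 3)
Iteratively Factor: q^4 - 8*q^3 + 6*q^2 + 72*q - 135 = (q - 3)*(q^3 - 5*q^2 - 9*q + 45) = (q - 5)*(q - 3)*(q^2 - 9) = (q - 5)*(q - 3)*(q + 3)*(q - 3)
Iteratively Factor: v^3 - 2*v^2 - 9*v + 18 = (v - 2)*(v^2 - 9) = (v - 3)*(v - 2)*(v + 3)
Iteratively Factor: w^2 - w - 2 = (w + 1)*(w - 2)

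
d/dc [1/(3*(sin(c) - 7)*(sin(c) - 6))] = (13 - 2*sin(c))*cos(c)/(3*(sin(c) - 7)^2*(sin(c) - 6)^2)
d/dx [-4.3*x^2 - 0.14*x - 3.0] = -8.6*x - 0.14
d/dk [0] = 0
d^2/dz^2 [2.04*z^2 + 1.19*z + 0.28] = 4.08000000000000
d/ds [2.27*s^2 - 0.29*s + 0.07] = 4.54*s - 0.29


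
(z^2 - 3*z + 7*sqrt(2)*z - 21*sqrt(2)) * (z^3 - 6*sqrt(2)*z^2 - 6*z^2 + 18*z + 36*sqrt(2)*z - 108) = z^5 - 9*z^4 + sqrt(2)*z^4 - 48*z^3 - 9*sqrt(2)*z^3 + 144*sqrt(2)*z^2 + 594*z^2 - 1134*sqrt(2)*z - 1188*z + 2268*sqrt(2)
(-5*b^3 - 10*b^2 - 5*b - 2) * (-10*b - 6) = 50*b^4 + 130*b^3 + 110*b^2 + 50*b + 12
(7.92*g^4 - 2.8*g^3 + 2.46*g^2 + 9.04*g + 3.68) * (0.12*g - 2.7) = 0.9504*g^5 - 21.72*g^4 + 7.8552*g^3 - 5.5572*g^2 - 23.9664*g - 9.936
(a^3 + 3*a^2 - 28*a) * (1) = a^3 + 3*a^2 - 28*a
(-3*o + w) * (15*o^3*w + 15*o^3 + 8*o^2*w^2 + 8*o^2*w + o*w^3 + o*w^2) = -45*o^4*w - 45*o^4 - 9*o^3*w^2 - 9*o^3*w + 5*o^2*w^3 + 5*o^2*w^2 + o*w^4 + o*w^3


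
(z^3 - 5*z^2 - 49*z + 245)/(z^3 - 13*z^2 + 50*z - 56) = (z^2 + 2*z - 35)/(z^2 - 6*z + 8)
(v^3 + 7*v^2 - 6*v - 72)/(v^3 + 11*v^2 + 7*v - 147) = (v^2 + 10*v + 24)/(v^2 + 14*v + 49)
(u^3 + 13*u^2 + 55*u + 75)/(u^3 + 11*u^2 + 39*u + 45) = (u + 5)/(u + 3)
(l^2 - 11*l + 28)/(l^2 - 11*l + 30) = (l^2 - 11*l + 28)/(l^2 - 11*l + 30)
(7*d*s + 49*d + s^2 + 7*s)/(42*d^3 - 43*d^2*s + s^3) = (s + 7)/(6*d^2 - 7*d*s + s^2)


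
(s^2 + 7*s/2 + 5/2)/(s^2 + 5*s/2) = (s + 1)/s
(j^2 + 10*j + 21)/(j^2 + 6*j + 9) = (j + 7)/(j + 3)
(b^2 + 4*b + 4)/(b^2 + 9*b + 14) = (b + 2)/(b + 7)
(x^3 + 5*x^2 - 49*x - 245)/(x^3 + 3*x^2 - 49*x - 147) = (x + 5)/(x + 3)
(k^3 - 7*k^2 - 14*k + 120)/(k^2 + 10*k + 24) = (k^2 - 11*k + 30)/(k + 6)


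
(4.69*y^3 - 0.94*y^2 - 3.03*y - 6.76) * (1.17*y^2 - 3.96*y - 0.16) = 5.4873*y^5 - 19.6722*y^4 - 0.5731*y^3 + 4.24*y^2 + 27.2544*y + 1.0816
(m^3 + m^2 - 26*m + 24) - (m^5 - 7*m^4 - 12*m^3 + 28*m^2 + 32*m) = -m^5 + 7*m^4 + 13*m^3 - 27*m^2 - 58*m + 24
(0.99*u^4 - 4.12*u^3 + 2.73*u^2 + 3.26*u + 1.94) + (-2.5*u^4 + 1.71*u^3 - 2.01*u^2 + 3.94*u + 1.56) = -1.51*u^4 - 2.41*u^3 + 0.72*u^2 + 7.2*u + 3.5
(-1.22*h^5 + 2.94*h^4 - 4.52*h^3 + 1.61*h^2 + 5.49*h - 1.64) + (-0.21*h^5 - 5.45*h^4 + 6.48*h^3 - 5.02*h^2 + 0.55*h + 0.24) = -1.43*h^5 - 2.51*h^4 + 1.96*h^3 - 3.41*h^2 + 6.04*h - 1.4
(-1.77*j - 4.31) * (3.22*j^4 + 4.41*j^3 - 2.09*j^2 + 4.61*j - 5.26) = -5.6994*j^5 - 21.6839*j^4 - 15.3078*j^3 + 0.848199999999999*j^2 - 10.5589*j + 22.6706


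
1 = 1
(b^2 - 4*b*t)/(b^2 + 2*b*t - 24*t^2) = b/(b + 6*t)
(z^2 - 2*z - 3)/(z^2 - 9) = (z + 1)/(z + 3)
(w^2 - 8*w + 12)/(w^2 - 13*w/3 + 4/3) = 3*(w^2 - 8*w + 12)/(3*w^2 - 13*w + 4)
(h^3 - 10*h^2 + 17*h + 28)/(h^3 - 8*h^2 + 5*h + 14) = (h - 4)/(h - 2)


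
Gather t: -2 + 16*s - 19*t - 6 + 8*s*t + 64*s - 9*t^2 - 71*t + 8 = 80*s - 9*t^2 + t*(8*s - 90)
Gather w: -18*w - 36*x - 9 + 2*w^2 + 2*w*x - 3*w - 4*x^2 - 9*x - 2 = 2*w^2 + w*(2*x - 21) - 4*x^2 - 45*x - 11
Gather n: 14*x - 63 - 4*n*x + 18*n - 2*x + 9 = n*(18 - 4*x) + 12*x - 54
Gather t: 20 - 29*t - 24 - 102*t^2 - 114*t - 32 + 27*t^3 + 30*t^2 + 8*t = 27*t^3 - 72*t^2 - 135*t - 36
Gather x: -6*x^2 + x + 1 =-6*x^2 + x + 1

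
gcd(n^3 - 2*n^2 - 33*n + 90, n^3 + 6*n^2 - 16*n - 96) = n + 6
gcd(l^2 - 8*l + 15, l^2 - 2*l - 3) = l - 3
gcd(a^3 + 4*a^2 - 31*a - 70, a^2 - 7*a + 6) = 1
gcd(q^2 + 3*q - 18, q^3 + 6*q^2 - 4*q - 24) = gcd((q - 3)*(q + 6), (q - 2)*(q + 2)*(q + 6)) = q + 6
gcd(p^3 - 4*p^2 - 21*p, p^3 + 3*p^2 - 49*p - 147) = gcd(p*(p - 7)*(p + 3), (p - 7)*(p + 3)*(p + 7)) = p^2 - 4*p - 21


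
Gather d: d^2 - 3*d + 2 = d^2 - 3*d + 2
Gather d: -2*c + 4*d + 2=-2*c + 4*d + 2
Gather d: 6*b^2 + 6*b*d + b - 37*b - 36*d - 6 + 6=6*b^2 - 36*b + d*(6*b - 36)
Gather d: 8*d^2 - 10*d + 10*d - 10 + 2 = 8*d^2 - 8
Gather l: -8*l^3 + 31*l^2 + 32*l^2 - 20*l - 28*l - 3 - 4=-8*l^3 + 63*l^2 - 48*l - 7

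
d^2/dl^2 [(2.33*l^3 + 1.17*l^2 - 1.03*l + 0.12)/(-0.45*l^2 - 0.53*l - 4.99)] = (1.77635683940025e-15*l^4 + 10.130276*l^3 - 21.355296*l^2 - 362.152308*l - 63.242812)/(0.091125*l^6 + 0.321975*l^5 + 3.41064*l^4 + 7.289567*l^3 + 37.820208*l^2 + 39.591159*l + 124.251499)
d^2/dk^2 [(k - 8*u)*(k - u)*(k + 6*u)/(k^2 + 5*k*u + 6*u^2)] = 24*u^2*(-k^3 + 24*k^2*u + 138*k*u^2 + 182*u^3)/(k^6 + 15*k^5*u + 93*k^4*u^2 + 305*k^3*u^3 + 558*k^2*u^4 + 540*k*u^5 + 216*u^6)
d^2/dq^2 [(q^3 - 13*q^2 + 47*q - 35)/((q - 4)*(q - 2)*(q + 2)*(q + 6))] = 2*(q^9 - 39*q^8 + 288*q^7 + 98*q^6 - 6162*q^5 + 14412*q^4 + 31856*q^3 - 221760*q^2 + 403296*q - 180032)/(q^12 + 6*q^11 - 72*q^10 - 352*q^9 + 2208*q^8 + 7104*q^7 - 34048*q^6 - 55296*q^5 + 238848*q^4 + 183808*q^3 - 755712*q^2 - 221184*q + 884736)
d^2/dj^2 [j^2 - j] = 2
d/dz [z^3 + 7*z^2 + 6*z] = 3*z^2 + 14*z + 6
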